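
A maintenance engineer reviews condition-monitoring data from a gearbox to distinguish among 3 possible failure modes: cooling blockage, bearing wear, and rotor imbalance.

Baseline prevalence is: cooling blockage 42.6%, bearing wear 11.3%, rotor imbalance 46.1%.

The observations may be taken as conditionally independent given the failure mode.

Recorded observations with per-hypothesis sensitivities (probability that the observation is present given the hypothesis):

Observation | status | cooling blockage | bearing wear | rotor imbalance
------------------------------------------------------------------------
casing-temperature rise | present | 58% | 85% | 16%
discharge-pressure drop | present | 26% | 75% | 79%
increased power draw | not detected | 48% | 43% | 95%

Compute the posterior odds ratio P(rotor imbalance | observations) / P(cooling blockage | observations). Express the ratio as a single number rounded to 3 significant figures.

The normalizing constant cancels in an odds ratio, so compute prior × likelihood for the two hypotheses only (using 1 − P(present | H) for each absent observation):
  rotor imbalance: 0.461 × 0.16 × 0.79 × (1 − 0.95) = 0.0029135
  cooling blockage: 0.426 × 0.58 × 0.26 × (1 − 0.48) = 0.033405
Odds(rotor imbalance : cooling blockage) = 0.0029135 / 0.033405 ≈ 0.0872.

0.0872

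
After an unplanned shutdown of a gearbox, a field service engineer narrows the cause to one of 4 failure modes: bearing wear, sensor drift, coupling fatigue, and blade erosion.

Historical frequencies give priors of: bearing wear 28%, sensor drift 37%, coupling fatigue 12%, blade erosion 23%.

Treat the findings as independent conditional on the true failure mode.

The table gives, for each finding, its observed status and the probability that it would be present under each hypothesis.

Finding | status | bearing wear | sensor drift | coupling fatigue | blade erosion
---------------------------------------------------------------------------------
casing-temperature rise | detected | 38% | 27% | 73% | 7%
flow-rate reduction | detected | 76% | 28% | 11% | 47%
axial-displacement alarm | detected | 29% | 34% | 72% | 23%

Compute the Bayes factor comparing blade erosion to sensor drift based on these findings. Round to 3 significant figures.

The Bayes factor is the ratio of the joint likelihoods of the evidence pattern under the two hypotheses.
  blade erosion: 0.07 × 0.47 × 0.23 = 0.007567
  sensor drift: 0.27 × 0.28 × 0.34 = 0.025704
Bayes factor = 0.007567 / 0.025704 ≈ 0.294

0.294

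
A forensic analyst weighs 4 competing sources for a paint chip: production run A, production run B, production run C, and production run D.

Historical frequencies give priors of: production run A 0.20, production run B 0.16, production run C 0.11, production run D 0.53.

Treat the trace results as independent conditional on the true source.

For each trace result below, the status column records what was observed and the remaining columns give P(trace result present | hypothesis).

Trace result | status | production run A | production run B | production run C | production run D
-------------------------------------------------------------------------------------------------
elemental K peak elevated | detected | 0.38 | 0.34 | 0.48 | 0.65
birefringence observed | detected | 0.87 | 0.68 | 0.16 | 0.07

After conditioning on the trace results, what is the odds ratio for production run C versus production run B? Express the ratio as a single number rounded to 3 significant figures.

0.228

The normalizing constant cancels in an odds ratio, so compute prior × likelihood for the two hypotheses only:
  production run C: 0.11 × 0.48 × 0.16 = 0.008448
  production run B: 0.16 × 0.34 × 0.68 = 0.036992
Odds(production run C : production run B) = 0.008448 / 0.036992 ≈ 0.228.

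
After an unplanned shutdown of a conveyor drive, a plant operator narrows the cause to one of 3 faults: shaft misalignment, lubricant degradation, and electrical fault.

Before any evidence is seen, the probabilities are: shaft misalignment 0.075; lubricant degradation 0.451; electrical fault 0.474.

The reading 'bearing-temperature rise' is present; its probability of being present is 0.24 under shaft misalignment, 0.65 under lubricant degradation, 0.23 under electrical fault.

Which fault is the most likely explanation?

lubricant degradation

By Bayes' rule, the unnormalized weight for each hypothesis is prior × likelihood:
  shaft misalignment: 0.075 × 0.24 = 0.018
  lubricant degradation: 0.451 × 0.65 = 0.29315
  electrical fault: 0.474 × 0.23 = 0.10902
The unnormalized weights sum to 0.42017.
P(shaft misalignment | evidence) ≈ 0.018 / 0.42017 ≈ 0.043
P(lubricant degradation | evidence) ≈ 0.29315 / 0.42017 ≈ 0.698
P(electrical fault | evidence) ≈ 0.10902 / 0.42017 ≈ 0.259
The largest is 0.698, so lubricant degradation is most probable.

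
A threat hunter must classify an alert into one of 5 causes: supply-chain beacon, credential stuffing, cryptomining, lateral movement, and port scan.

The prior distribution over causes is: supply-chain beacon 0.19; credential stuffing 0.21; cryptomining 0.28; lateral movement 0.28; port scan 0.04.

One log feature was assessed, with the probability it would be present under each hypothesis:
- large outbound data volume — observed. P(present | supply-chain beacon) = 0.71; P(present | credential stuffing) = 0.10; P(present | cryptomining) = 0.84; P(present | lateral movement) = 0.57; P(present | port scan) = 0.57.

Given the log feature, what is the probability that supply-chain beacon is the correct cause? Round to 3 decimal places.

0.235

Multiply each prior by the likelihood of the log feature:
  supply-chain beacon: 0.19 × 0.71 = 0.1349
  credential stuffing: 0.21 × 0.10 = 0.021
  cryptomining: 0.28 × 0.84 = 0.2352
  lateral movement: 0.28 × 0.57 = 0.1596
  port scan: 0.04 × 0.57 = 0.0228
Normalizing constant Z = 0.1349 + 0.021 + 0.2352 + 0.1596 + 0.0228 = 0.5735.
P(supply-chain beacon | evidence) = 0.1349 / 0.5735 ≈ 0.235.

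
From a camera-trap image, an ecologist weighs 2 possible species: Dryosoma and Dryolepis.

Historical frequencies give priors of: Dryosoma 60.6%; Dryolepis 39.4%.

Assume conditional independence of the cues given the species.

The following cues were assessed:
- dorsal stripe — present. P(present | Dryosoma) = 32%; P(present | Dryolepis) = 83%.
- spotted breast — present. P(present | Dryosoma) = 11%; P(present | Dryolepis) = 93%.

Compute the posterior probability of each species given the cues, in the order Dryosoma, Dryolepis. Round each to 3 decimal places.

For each hypothesis, the unnormalized posterior weight is prior × product of the cue likelihoods:
  Dryosoma: 0.606 × 0.32 × 0.11 = 0.021331
  Dryolepis: 0.394 × 0.83 × 0.93 = 0.30413
Marginal likelihood of the evidence = 0.32546.
P(Dryosoma | evidence) = 0.021331 / 0.32546 ≈ 0.066
P(Dryolepis | evidence) = 0.30413 / 0.32546 ≈ 0.934

0.066, 0.934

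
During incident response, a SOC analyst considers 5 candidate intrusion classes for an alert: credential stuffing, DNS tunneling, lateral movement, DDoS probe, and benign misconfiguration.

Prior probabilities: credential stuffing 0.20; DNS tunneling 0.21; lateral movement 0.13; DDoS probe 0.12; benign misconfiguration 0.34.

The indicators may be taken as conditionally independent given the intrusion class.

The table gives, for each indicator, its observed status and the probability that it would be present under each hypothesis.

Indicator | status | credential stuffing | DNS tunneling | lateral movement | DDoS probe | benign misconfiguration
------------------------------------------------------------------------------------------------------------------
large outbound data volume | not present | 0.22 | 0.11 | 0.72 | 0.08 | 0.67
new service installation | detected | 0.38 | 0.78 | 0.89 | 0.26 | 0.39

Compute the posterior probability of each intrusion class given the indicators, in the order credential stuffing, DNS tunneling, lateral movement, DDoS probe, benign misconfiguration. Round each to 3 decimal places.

0.191, 0.470, 0.105, 0.093, 0.141

For each hypothesis, the unnormalized posterior weight is prior × product of the indicator likelihoods (using 1 − P(present | H) for each absent indicator):
  credential stuffing: 0.20 × (1 − 0.22) × 0.38 = 0.05928
  DNS tunneling: 0.21 × (1 − 0.11) × 0.78 = 0.14578
  lateral movement: 0.13 × (1 − 0.72) × 0.89 = 0.032396
  DDoS probe: 0.12 × (1 − 0.08) × 0.26 = 0.028704
  benign misconfiguration: 0.34 × (1 − 0.67) × 0.39 = 0.043758
Marginal likelihood of the evidence = 0.30992.
P(credential stuffing | evidence) = 0.05928 / 0.30992 ≈ 0.191
P(DNS tunneling | evidence) = 0.14578 / 0.30992 ≈ 0.470
P(lateral movement | evidence) = 0.032396 / 0.30992 ≈ 0.105
P(DDoS probe | evidence) = 0.028704 / 0.30992 ≈ 0.093
P(benign misconfiguration | evidence) = 0.043758 / 0.30992 ≈ 0.141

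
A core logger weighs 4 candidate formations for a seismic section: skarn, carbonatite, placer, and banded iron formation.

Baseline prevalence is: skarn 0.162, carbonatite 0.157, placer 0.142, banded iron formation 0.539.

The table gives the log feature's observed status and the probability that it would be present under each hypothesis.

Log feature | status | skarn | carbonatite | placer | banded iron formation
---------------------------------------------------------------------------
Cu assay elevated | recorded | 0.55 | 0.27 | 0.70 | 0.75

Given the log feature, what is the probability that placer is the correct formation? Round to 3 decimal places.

0.157

For each hypothesis, the unnormalized posterior weight is prior × likelihood:
  skarn: 0.162 × 0.55 = 0.0891
  carbonatite: 0.157 × 0.27 = 0.04239
  placer: 0.142 × 0.70 = 0.0994
  banded iron formation: 0.539 × 0.75 = 0.40425
The unnormalized weights sum to 0.63514.
P(placer | evidence) = 0.0994 / 0.63514 ≈ 0.157.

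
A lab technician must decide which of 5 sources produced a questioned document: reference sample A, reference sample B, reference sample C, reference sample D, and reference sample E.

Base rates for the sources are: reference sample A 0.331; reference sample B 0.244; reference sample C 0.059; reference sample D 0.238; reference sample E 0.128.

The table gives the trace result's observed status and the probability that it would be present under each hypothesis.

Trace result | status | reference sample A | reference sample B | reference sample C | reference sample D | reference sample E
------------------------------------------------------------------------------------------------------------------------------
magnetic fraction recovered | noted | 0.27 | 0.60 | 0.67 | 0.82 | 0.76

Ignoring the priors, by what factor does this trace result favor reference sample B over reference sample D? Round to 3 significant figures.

Likelihood of this trace result under each hypothesis:
  reference sample B: 0.6
  reference sample D: 0.82
Bayes factor = 0.6 / 0.82 ≈ 0.732

0.732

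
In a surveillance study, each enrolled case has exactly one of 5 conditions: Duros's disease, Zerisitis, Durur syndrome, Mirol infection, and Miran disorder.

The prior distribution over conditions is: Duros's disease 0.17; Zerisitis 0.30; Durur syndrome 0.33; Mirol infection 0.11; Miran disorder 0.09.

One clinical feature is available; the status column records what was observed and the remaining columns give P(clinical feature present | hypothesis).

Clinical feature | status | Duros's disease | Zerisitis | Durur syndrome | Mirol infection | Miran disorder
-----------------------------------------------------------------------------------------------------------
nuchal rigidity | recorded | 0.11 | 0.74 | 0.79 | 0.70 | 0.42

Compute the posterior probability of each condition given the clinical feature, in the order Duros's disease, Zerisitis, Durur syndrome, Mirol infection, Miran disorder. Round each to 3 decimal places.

Multiply each prior by the likelihood of the clinical feature:
  Duros's disease: 0.17 × 0.11 = 0.0187
  Zerisitis: 0.30 × 0.74 = 0.222
  Durur syndrome: 0.33 × 0.79 = 0.2607
  Mirol infection: 0.11 × 0.70 = 0.077
  Miran disorder: 0.09 × 0.42 = 0.0378
Normalizing constant Z = 0.0187 + 0.222 + 0.2607 + 0.077 + 0.0378 = 0.6162.
P(Duros's disease | evidence) = 0.0187 / 0.6162 ≈ 0.030
P(Zerisitis | evidence) = 0.222 / 0.6162 ≈ 0.360
P(Durur syndrome | evidence) = 0.2607 / 0.6162 ≈ 0.423
P(Mirol infection | evidence) = 0.077 / 0.6162 ≈ 0.125
P(Miran disorder | evidence) = 0.0378 / 0.6162 ≈ 0.061

0.030, 0.360, 0.423, 0.125, 0.061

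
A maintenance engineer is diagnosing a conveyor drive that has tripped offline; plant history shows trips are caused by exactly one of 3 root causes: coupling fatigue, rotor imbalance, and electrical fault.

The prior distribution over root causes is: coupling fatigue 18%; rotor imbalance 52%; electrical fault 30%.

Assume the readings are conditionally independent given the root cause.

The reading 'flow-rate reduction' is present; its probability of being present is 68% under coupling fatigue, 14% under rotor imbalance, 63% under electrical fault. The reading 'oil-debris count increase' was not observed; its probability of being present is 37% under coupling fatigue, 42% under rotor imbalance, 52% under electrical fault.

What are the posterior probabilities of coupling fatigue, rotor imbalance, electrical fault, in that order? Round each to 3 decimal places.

0.367, 0.201, 0.432

For each hypothesis, the unnormalized posterior weight is prior × product of the reading likelihoods (using 1 − P(present | H) for each absent reading):
  coupling fatigue: 0.18 × 0.68 × (1 − 0.37) = 0.077112
  rotor imbalance: 0.52 × 0.14 × (1 − 0.42) = 0.042224
  electrical fault: 0.30 × 0.63 × (1 − 0.52) = 0.09072
Normalizing constant Z = 0.077112 + 0.042224 + 0.09072 = 0.21006.
P(coupling fatigue | evidence) = 0.077112 / 0.21006 ≈ 0.367
P(rotor imbalance | evidence) = 0.042224 / 0.21006 ≈ 0.201
P(electrical fault | evidence) = 0.09072 / 0.21006 ≈ 0.432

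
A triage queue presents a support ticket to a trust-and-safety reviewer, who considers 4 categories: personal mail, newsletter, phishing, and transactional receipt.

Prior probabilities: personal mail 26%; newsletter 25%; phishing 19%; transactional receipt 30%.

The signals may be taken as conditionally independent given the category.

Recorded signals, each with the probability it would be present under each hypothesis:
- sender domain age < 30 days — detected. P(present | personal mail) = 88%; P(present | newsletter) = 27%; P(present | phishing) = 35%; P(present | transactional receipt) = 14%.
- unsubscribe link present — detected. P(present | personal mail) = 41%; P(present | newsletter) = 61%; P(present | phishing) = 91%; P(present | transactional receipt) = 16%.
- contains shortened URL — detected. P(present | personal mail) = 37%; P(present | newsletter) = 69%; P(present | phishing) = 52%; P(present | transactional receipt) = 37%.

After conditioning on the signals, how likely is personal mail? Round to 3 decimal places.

0.358

By Bayes' rule with conditional independence, the unnormalized weight for each hypothesis is prior × ∏ likelihoods:
  personal mail: 0.26 × 0.88 × 0.41 × 0.37 = 0.034709
  newsletter: 0.25 × 0.27 × 0.61 × 0.69 = 0.028411
  phishing: 0.19 × 0.35 × 0.91 × 0.52 = 0.031468
  transactional receipt: 0.30 × 0.14 × 0.16 × 0.37 = 0.0024864
The unnormalized weights sum to 0.097074.
P(personal mail | evidence) = 0.034709 / 0.097074 ≈ 0.358.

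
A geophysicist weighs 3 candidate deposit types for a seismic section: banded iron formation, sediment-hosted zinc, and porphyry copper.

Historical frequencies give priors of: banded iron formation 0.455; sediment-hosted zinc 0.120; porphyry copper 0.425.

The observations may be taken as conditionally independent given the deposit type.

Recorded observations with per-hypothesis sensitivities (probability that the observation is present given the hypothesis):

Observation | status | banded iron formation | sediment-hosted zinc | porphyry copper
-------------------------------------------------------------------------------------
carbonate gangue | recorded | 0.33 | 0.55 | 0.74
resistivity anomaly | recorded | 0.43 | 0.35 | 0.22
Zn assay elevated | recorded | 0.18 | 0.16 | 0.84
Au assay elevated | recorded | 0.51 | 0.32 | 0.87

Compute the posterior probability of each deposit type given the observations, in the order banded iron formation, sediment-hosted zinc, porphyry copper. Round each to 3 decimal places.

0.103, 0.021, 0.877

Multiply each prior by the joint likelihood of the evidence pattern:
  banded iron formation: 0.455 × 0.33 × 0.43 × 0.18 × 0.51 = 0.005927
  sediment-hosted zinc: 0.120 × 0.55 × 0.35 × 0.16 × 0.32 = 0.0011827
  porphyry copper: 0.425 × 0.74 × 0.22 × 0.84 × 0.87 = 0.050564
Normalizing constant Z = 0.005927 + 0.0011827 + 0.050564 = 0.057674.
P(banded iron formation | evidence) = 0.005927 / 0.057674 ≈ 0.103
P(sediment-hosted zinc | evidence) = 0.0011827 / 0.057674 ≈ 0.021
P(porphyry copper | evidence) = 0.050564 / 0.057674 ≈ 0.877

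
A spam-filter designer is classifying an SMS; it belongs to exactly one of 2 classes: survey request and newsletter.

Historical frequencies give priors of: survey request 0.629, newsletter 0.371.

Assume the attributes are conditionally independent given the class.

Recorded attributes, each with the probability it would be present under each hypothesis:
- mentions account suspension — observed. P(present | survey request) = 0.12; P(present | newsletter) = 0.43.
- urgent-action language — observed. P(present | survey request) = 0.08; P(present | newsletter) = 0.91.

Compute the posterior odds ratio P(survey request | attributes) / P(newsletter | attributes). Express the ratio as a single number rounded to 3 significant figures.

0.0416

Posterior odds equal prior odds times the likelihood ratio; only the two competing hypotheses matter.
  survey request: 0.629 × 0.12 × 0.08 = 0.0060384
  newsletter: 0.371 × 0.43 × 0.91 = 0.14517
Posterior odds = 0.0060384 / 0.14517 ≈ 0.0416.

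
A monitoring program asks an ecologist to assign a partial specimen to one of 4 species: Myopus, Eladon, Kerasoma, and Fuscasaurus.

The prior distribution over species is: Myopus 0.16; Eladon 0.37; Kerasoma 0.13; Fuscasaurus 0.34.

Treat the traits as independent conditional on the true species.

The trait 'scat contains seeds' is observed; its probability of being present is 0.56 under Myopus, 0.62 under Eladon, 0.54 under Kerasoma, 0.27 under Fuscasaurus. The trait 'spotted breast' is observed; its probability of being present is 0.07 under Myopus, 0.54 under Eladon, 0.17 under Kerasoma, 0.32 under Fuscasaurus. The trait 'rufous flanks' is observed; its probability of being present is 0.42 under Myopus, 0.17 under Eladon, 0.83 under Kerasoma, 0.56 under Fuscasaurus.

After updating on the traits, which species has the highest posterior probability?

Multiply each prior by the joint likelihood of the trait pattern:
  Myopus: 0.16 × 0.56 × 0.07 × 0.42 = 0.0026342
  Eladon: 0.37 × 0.62 × 0.54 × 0.17 = 0.021059
  Kerasoma: 0.13 × 0.54 × 0.17 × 0.83 = 0.0099052
  Fuscasaurus: 0.34 × 0.27 × 0.32 × 0.56 = 0.016451
Marginal likelihood of the evidence = 0.050049.
P(Myopus | evidence) ≈ 0.0026342 / 0.050049 ≈ 0.053
P(Eladon | evidence) ≈ 0.021059 / 0.050049 ≈ 0.421
P(Kerasoma | evidence) ≈ 0.0099052 / 0.050049 ≈ 0.198
P(Fuscasaurus | evidence) ≈ 0.016451 / 0.050049 ≈ 0.329
The largest is 0.421, so Eladon is most probable.

Eladon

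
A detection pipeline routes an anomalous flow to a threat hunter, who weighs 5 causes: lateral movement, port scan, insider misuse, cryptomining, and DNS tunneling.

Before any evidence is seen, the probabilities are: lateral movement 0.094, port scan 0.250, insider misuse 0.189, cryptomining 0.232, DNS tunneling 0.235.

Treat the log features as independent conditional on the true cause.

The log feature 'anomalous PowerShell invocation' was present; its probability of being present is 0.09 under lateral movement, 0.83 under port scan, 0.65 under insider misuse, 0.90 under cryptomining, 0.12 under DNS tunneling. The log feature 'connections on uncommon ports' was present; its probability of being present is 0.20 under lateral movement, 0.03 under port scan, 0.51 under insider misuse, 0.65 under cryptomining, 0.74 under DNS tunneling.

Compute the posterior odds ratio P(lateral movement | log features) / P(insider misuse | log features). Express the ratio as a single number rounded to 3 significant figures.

Posterior odds equal prior odds times the likelihood ratio; only the two competing hypotheses matter.
  lateral movement: 0.094 × 0.09 × 0.20 = 0.001692
  insider misuse: 0.189 × 0.65 × 0.51 = 0.062654
Posterior odds = 0.001692 / 0.062654 ≈ 0.0270.

0.0270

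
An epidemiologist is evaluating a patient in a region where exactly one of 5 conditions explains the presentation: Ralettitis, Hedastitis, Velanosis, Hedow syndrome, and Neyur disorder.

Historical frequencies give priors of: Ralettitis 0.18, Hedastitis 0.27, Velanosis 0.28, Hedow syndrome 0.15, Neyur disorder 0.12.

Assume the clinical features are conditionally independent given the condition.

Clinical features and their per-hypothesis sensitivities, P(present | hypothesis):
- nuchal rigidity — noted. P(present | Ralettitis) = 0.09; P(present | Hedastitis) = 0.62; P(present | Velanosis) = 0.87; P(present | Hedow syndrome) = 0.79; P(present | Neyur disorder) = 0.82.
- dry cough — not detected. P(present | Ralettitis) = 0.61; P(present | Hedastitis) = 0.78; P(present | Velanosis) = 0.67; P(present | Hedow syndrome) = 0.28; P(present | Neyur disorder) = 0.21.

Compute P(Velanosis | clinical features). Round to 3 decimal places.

By Bayes' rule with conditional independence, the unnormalized weight for each hypothesis is prior × ∏ likelihoods (using 1 − P(present | H) for each absent clinical feature):
  Ralettitis: 0.18 × 0.09 × (1 − 0.61) = 0.006318
  Hedastitis: 0.27 × 0.62 × (1 − 0.78) = 0.036828
  Velanosis: 0.28 × 0.87 × (1 − 0.67) = 0.080388
  Hedow syndrome: 0.15 × 0.79 × (1 − 0.28) = 0.08532
  Neyur disorder: 0.12 × 0.82 × (1 − 0.21) = 0.077736
Normalizing constant Z = 0.006318 + 0.036828 + 0.080388 + 0.08532 + 0.077736 = 0.28659.
P(Velanosis | evidence) = 0.080388 / 0.28659 ≈ 0.280.

0.280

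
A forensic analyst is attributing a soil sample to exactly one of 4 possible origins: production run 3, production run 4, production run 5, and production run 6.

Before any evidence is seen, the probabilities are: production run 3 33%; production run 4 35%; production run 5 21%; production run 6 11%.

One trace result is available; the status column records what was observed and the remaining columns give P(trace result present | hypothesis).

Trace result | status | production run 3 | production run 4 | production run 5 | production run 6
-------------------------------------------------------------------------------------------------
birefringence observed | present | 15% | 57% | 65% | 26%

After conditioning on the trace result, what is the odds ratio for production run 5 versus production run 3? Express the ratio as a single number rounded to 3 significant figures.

2.76

Unnormalized posterior weight (prior times the trace result likelihood) for each of the two hypotheses:
  production run 5: 0.21 × 0.65 = 0.1365
  production run 3: 0.33 × 0.15 = 0.0495
Odds(production run 5 : production run 3) = 0.1365 / 0.0495 ≈ 2.76.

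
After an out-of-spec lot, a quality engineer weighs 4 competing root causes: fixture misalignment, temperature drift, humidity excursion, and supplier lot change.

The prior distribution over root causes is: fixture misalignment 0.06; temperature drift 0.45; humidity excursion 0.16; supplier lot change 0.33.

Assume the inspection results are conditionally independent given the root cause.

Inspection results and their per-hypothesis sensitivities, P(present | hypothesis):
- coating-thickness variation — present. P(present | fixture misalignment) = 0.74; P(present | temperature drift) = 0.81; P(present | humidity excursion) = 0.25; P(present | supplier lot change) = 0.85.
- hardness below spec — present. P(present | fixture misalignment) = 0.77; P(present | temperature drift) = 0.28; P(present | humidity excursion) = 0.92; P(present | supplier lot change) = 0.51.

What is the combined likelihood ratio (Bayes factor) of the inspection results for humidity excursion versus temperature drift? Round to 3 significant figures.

1.01

The Bayes factor is the ratio of the joint likelihoods of the inspection result pattern under the two hypotheses.
  humidity excursion: 0.25 × 0.92 = 0.23
  temperature drift: 0.81 × 0.28 = 0.2268
Bayes factor = 0.23 / 0.2268 ≈ 1.01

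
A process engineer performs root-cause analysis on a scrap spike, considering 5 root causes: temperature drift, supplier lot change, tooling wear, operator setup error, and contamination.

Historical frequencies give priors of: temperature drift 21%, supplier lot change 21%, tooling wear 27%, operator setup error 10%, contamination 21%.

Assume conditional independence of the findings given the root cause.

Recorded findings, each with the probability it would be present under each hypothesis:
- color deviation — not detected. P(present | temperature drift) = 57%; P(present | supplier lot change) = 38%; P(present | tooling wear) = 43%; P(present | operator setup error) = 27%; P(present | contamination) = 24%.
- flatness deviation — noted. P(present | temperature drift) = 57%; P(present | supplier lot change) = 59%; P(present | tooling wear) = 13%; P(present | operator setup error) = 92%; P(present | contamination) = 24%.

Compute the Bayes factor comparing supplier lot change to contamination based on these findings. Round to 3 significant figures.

Take the product of per-finding likelihoods under each hypothesis (using 1 − P(present | H) for each absent finding), then divide.
  supplier lot change: (1 − 0.38) × 0.59 = 0.3658
  contamination: (1 − 0.24) × 0.24 = 0.1824
Bayes factor = 0.3658 / 0.1824 ≈ 2.01

2.01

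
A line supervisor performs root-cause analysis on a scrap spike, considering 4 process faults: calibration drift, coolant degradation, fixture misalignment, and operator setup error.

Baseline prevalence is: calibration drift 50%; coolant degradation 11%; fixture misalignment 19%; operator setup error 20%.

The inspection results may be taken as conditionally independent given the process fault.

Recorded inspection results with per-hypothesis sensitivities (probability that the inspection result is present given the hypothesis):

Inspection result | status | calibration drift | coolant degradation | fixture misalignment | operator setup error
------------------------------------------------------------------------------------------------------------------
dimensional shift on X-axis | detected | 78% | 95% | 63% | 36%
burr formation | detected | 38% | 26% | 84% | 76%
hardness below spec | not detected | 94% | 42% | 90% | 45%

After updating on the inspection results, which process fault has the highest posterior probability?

By Bayes' rule with conditional independence, the unnormalized weight for each hypothesis is prior × ∏ likelihoods (using 1 − P(present | H) for each absent inspection result):
  calibration drift: 0.50 × 0.78 × 0.38 × (1 − 0.94) = 0.008892
  coolant degradation: 0.11 × 0.95 × 0.26 × (1 − 0.42) = 0.015759
  fixture misalignment: 0.19 × 0.63 × 0.84 × (1 − 0.90) = 0.010055
  operator setup error: 0.20 × 0.36 × 0.76 × (1 − 0.45) = 0.030096
Normalizing constant Z = 0.008892 + 0.015759 + 0.010055 + 0.030096 = 0.064801.
P(calibration drift | evidence) ≈ 0.008892 / 0.064801 ≈ 0.137
P(coolant degradation | evidence) ≈ 0.015759 / 0.064801 ≈ 0.243
P(fixture misalignment | evidence) ≈ 0.010055 / 0.064801 ≈ 0.155
P(operator setup error | evidence) ≈ 0.030096 / 0.064801 ≈ 0.464
The largest is 0.464, so operator setup error is most probable.

operator setup error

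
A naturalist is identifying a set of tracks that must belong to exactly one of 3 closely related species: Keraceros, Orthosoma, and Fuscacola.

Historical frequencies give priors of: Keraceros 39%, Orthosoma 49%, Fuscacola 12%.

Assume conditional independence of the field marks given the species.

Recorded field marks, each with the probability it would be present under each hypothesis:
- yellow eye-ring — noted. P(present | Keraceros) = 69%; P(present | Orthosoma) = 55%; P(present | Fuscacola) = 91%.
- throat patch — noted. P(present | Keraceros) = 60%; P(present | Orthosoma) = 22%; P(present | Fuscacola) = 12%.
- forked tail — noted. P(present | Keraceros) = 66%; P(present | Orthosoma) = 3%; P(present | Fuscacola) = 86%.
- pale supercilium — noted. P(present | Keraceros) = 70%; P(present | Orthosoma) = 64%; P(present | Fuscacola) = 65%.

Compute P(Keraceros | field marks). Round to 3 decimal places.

For each hypothesis, the unnormalized posterior weight is prior × product of the field mark likelihoods:
  Keraceros: 0.39 × 0.69 × 0.60 × 0.66 × 0.70 = 0.074595
  Orthosoma: 0.49 × 0.55 × 0.22 × 0.03 × 0.64 = 0.0011384
  Fuscacola: 0.12 × 0.91 × 0.12 × 0.86 × 0.65 = 0.0073251
Normalizing constant Z = 0.074595 + 0.0011384 + 0.0073251 = 0.083058.
P(Keraceros | evidence) = 0.074595 / 0.083058 ≈ 0.898.

0.898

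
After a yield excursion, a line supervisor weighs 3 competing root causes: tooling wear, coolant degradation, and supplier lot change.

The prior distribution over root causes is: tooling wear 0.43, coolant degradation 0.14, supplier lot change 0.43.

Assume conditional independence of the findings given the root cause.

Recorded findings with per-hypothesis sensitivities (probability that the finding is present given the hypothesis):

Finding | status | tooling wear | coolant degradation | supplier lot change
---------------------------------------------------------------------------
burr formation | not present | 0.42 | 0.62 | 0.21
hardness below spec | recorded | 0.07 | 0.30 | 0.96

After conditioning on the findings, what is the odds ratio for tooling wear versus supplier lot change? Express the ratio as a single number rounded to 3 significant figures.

Unnormalized posterior weight (prior times the finding likelihoods) for each of the two hypotheses (using 1 − P(present | H) for each absent finding):
  tooling wear: 0.43 × (1 − 0.42) × 0.07 = 0.017458
  supplier lot change: 0.43 × (1 − 0.21) × 0.96 = 0.32611
Odds(tooling wear : supplier lot change) = 0.017458 / 0.32611 ≈ 0.0535.

0.0535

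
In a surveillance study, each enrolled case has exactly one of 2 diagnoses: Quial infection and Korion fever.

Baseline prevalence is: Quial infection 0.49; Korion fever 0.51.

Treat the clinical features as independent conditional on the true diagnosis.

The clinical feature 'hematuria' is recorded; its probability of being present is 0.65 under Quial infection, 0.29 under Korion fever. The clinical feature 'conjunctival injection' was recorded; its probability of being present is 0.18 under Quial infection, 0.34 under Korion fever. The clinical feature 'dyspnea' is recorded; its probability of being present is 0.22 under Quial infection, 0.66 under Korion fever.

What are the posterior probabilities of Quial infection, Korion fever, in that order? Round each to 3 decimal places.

For each hypothesis, the unnormalized posterior weight is prior × product of the clinical feature likelihoods:
  Quial infection: 0.49 × 0.65 × 0.18 × 0.22 = 0.012613
  Korion fever: 0.51 × 0.29 × 0.34 × 0.66 = 0.033189
The unnormalized weights sum to 0.045801.
P(Quial infection | evidence) = 0.012613 / 0.045801 ≈ 0.275
P(Korion fever | evidence) = 0.033189 / 0.045801 ≈ 0.725

0.275, 0.725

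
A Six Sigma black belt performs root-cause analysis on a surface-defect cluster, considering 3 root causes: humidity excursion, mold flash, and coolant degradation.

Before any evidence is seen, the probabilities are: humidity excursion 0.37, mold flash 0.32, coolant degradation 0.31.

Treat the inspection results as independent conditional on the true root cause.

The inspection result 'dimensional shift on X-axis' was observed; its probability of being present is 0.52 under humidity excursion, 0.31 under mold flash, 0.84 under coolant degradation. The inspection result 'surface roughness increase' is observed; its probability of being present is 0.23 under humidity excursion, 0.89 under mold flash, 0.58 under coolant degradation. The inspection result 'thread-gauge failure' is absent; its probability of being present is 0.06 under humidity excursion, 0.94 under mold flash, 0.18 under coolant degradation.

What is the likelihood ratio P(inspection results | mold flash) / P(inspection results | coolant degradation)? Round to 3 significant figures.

Joint likelihood of the inspection result pattern under each hypothesis (using 1 − P(present | H) for each absent inspection result):
  mold flash: 0.31 × 0.89 × (1 − 0.94) = 0.016554
  coolant degradation: 0.84 × 0.58 × (1 − 0.18) = 0.3995
Bayes factor = 0.016554 / 0.3995 ≈ 0.0414

0.0414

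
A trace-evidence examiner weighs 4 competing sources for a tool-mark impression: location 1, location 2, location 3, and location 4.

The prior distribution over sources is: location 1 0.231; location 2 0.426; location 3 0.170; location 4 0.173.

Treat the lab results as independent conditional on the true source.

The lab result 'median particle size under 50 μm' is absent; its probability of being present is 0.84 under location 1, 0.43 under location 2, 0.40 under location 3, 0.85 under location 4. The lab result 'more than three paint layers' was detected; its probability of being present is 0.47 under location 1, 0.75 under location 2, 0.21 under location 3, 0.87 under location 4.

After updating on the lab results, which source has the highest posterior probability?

By Bayes' rule with conditional independence, the unnormalized weight for each hypothesis is prior × ∏ likelihoods (using 1 − P(present | H) for each absent lab result):
  location 1: 0.231 × (1 − 0.84) × 0.47 = 0.017371
  location 2: 0.426 × (1 − 0.43) × 0.75 = 0.18211
  location 3: 0.170 × (1 − 0.40) × 0.21 = 0.02142
  location 4: 0.173 × (1 − 0.85) × 0.87 = 0.022576
Marginal likelihood of the evidence = 0.24348.
P(location 1 | evidence) ≈ 0.017371 / 0.24348 ≈ 0.071
P(location 2 | evidence) ≈ 0.18211 / 0.24348 ≈ 0.748
P(location 3 | evidence) ≈ 0.02142 / 0.24348 ≈ 0.088
P(location 4 | evidence) ≈ 0.022576 / 0.24348 ≈ 0.093
The largest is 0.748, so location 2 is most probable.

location 2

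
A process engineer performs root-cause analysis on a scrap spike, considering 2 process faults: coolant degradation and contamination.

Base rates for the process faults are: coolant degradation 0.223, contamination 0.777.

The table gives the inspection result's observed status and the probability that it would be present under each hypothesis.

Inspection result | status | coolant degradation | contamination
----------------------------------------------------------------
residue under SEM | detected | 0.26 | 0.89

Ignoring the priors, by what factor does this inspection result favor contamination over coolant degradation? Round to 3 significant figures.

The Bayes factor is the ratio of the two likelihoods.
  contamination: 0.89
  coolant degradation: 0.26
Bayes factor = 0.89 / 0.26 ≈ 3.42

3.42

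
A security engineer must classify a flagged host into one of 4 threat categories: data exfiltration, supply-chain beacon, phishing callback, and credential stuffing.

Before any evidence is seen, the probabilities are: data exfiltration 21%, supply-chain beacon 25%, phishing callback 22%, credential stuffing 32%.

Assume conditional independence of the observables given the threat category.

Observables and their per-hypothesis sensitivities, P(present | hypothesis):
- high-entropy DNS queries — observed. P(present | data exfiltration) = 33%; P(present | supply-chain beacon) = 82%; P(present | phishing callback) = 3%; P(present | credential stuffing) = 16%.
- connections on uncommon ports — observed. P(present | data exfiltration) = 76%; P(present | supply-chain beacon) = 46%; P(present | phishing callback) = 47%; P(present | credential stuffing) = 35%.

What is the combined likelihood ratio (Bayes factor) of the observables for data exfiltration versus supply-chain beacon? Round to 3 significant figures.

0.665

The Bayes factor is the ratio of the joint likelihoods of the observable pattern under the two hypotheses.
  data exfiltration: 0.33 × 0.76 = 0.2508
  supply-chain beacon: 0.82 × 0.46 = 0.3772
Bayes factor = 0.2508 / 0.3772 ≈ 0.665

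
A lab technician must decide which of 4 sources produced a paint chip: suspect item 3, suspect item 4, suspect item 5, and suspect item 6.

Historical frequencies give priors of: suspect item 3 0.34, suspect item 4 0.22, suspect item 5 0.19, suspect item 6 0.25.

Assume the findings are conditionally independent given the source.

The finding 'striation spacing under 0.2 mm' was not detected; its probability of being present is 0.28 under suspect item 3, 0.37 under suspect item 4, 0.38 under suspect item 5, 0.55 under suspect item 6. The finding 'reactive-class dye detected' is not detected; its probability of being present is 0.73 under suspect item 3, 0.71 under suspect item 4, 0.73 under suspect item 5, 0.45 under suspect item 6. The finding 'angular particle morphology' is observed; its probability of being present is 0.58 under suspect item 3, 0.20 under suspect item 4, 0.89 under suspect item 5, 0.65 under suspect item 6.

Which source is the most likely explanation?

suspect item 6

For each hypothesis, the unnormalized posterior weight is prior × product of the finding likelihoods (using 1 − P(present | H) for each absent finding):
  suspect item 3: 0.34 × (1 − 0.28) × (1 − 0.73) × 0.58 = 0.038336
  suspect item 4: 0.22 × (1 − 0.37) × (1 − 0.71) × 0.20 = 0.0080388
  suspect item 5: 0.19 × (1 − 0.38) × (1 − 0.73) × 0.89 = 0.028307
  suspect item 6: 0.25 × (1 − 0.55) × (1 − 0.45) × 0.65 = 0.040219
The unnormalized weights sum to 0.1149.
P(suspect item 3 | evidence) ≈ 0.038336 / 0.1149 ≈ 0.334
P(suspect item 4 | evidence) ≈ 0.0080388 / 0.1149 ≈ 0.070
P(suspect item 5 | evidence) ≈ 0.028307 / 0.1149 ≈ 0.246
P(suspect item 6 | evidence) ≈ 0.040219 / 0.1149 ≈ 0.350
The largest is 0.350, so suspect item 6 is most probable.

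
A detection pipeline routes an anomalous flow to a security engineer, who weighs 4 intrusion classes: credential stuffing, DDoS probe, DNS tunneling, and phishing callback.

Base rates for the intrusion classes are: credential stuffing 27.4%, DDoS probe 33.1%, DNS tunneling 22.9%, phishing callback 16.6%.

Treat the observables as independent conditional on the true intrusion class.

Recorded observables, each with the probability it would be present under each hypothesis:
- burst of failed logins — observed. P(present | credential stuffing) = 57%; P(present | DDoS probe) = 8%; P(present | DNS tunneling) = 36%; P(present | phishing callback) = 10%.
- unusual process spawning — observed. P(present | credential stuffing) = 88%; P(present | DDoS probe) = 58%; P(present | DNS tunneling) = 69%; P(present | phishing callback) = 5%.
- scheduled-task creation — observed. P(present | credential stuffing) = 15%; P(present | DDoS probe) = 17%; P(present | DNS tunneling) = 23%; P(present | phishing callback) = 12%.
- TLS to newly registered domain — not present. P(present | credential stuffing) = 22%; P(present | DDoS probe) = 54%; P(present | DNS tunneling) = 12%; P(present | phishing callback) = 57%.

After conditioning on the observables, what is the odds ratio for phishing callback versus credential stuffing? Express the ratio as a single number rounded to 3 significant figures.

Posterior odds equal prior odds times the likelihood ratio; only the two competing hypotheses matter (using 1 − P(present | H) for each absent observable).
  phishing callback: 0.166 × 0.10 × 0.05 × 0.12 × (1 − 0.57) = 4.2828e-05
  credential stuffing: 0.274 × 0.57 × 0.88 × 0.15 × (1 − 0.22) = 0.01608
Posterior odds = 4.2828e-05 / 0.01608 ≈ 0.00266.

0.00266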